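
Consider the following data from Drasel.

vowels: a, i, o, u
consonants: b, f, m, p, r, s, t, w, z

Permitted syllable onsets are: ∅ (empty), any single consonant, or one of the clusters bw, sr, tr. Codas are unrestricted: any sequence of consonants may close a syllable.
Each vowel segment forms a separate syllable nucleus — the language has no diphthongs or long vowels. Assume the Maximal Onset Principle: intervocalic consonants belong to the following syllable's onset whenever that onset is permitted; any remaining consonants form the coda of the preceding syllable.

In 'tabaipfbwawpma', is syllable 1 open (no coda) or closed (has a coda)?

Vowels present: a, a, i, a, a; each is a nucleus, giving 5 syllables.
/a…a/ gap (V1→V2): just /b/ — single C goes to the following onset.
/a…i/ gap (V2→V3): no consonants, so the boundary falls immediately after /a/.
/i…a/ gap (V3→V4): /pfbw/ — longest licit onset from the right is /bw/, leaving /pf/ as coda.
/a…a/ gap (V4→V5): /wpm/ splits as /wp/ + /m/ (/m/ is the longest suffix that is a licit onset).
Putting it together: ta.ba.ipf.bwawp.ma.
Syllable 1 is /ta/; it ends in its nucleus with no coda, so it is open.

open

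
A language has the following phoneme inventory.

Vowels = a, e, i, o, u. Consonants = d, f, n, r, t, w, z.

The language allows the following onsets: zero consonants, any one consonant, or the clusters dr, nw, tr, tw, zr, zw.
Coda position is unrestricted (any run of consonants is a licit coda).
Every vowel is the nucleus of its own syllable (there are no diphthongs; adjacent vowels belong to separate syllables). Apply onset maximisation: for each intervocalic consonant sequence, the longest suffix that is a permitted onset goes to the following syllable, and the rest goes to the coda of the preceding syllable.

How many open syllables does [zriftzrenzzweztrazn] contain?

Vowels present: i, e, e, a; each is a nucleus, giving 4 syllables.
Between /i/ (V1) and /e/ (V2): /ftzr/; trying suffixes from longest down, /zr/ is the first permitted one, so coda /ft/ | onset /zr/.
Between /e/ (V2) and /e/ (V3): /nzzw/; trying suffixes from longest down, /zw/ is the first permitted one, so coda /nz/ | onset /zw/.
Between /e/ (V3) and /a/ (V4): /ztr/; trying suffixes from longest down, /tr/ is the first permitted one, so coda /z/ | onset /tr/.
Result: zrift.zrenz.zwez.trazn.
Classifying each syllable: /zrift/ (closed), /zrenz/ (closed), /zwez/ (closed), /trazn/ (closed).
Open syllables: 0.

0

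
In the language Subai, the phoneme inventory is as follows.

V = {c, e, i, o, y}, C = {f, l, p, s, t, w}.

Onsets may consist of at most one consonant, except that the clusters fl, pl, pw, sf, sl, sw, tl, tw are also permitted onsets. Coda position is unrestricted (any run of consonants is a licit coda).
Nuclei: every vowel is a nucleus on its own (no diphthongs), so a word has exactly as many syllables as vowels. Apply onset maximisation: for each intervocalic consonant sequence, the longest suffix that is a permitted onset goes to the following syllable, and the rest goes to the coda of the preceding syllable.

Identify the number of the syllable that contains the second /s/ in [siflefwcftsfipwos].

4

The vowels are i, e, c, i, o — 5 nuclei, so 5 syllables.
V1 /i/ – V2 /e/: cluster /fl/ — /fl/ is itself a permitted onset, so the whole cluster goes right; preceding coda = ∅.
V2 /e/ – V3 /c/: /fw/ splits as /f/ + /w/ (/w/ is the longest suffix that is a licit onset).
V3 /c/ – V4 /i/: cluster /ftsf/ — the longest permitted-onset suffix is /sf/; onset = /sf/, preceding coda = /ft/.
V4 /i/ – V5 /o/: cluster /pw/ — /pw/ is itself a permitted onset, so the whole cluster goes right; preceding coda = ∅.
Syllabification: si.flef.wcft.sfi.pwos.
The second /s/ is in the onset of syllable 4 (/sfi/).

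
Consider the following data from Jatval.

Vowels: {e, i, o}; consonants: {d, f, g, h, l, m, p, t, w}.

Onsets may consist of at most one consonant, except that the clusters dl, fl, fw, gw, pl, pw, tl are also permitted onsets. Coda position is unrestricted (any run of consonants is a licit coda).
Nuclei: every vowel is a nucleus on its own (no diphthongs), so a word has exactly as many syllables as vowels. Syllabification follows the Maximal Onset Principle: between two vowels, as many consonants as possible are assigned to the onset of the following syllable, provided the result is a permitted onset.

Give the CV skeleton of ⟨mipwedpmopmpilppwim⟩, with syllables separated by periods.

CV.CCVCC.CVCC.CVCC.CCVC

The vowels are i, e, o, i, i — 5 nuclei, so 5 syllables.
σ1/σ2 boundary: /pw/ — entire cluster is a permitted onset → onset /pw/, coda ∅.
σ2/σ3 boundary: /dpm/ splits as /dp/ + /m/ (/m/ is the longest suffix that is a licit onset).
σ3/σ4 boundary: /pmp/ — longest licit onset from the right is /p/, leaving /pm/ as coda.
σ4/σ5 boundary: /lppw/; trying suffixes from longest down, /pw/ is the first permitted one, so coda /lp/ | onset /pw/.
So the parse is mi.pwedp.mopm.pilp.pwim.
Mapping each syllable to C/V: /mi/ → CV, /pwedp/ → CCVCC, /mopm/ → CVCC, /pilp/ → CVCC, /pwim/ → CCVC.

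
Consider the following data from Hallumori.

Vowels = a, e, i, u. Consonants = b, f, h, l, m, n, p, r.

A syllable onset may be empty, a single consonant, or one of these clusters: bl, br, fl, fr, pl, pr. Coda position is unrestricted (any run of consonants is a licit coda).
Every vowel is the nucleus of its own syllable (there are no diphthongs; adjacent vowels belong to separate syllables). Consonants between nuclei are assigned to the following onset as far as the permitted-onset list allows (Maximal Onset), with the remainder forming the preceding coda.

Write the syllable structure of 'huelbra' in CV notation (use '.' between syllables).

Vowels present: u, e, a; each is a nucleus, giving 3 syllables.
Between /u/ (V1) and /e/ (V2): no consonants, so the boundary falls immediately after /u/.
Between /e/ (V2) and /a/ (V3): /lbr/ splits as /l/ + /br/ (/br/ is the longest suffix that is a licit onset).
Result: hu.el.bra.
Mapping each syllable to C/V: /hu/ → CV, /el/ → VC, /bra/ → CCV.

CV.VC.CCV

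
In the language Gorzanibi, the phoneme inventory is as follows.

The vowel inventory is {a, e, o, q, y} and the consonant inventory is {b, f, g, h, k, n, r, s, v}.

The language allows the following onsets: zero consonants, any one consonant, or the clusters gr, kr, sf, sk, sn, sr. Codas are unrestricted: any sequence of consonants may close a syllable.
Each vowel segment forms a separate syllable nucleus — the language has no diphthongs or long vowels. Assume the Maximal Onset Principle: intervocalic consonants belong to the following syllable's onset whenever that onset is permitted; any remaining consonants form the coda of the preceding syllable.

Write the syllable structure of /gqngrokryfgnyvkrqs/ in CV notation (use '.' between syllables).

CVC.CCV.CCVCC.CVC.CCVC

Nuclei (vowels): q, o, y, y, q → 5 syllables.
/q…o/ gap (V1→V2): /ngr/; trying suffixes from longest down, /gr/ is the first permitted one, so coda /n/ | onset /gr/.
/o…y/ gap (V2→V3): /kr/ — entire cluster is a permitted onset → onset /kr/, coda ∅.
/y…y/ gap (V3→V4): /fgn/; trying suffixes from longest down, /n/ is the first permitted one, so coda /fg/ | onset /n/.
/y…q/ gap (V4→V5): /vkr/ — longest licit onset from the right is /kr/, leaving /v/ as coda.
Syllabification: gqn.gro.kryfg.nyv.krqs.
Mapping each syllable to C/V: /gqn/ → CVC, /gro/ → CCV, /kryfg/ → CCVCC, /nyv/ → CVC, /krqs/ → CCVC.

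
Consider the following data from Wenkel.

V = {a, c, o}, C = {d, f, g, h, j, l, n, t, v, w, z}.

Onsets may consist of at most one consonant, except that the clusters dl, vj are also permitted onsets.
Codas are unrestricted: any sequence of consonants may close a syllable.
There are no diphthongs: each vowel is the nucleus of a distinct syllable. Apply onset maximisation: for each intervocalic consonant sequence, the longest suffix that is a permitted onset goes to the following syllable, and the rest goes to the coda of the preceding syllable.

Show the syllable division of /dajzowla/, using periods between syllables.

Nuclei (vowels): a, o, a → 3 syllables.
Between /a/ (V1) and /o/ (V2): /jz/ — longest licit onset from the right is /z/, leaving /j/ as coda.
Between /o/ (V2) and /a/ (V3): /wl/; trying suffixes from longest down, /l/ is the first permitted one, so coda /w/ | onset /l/.

daj.zow.la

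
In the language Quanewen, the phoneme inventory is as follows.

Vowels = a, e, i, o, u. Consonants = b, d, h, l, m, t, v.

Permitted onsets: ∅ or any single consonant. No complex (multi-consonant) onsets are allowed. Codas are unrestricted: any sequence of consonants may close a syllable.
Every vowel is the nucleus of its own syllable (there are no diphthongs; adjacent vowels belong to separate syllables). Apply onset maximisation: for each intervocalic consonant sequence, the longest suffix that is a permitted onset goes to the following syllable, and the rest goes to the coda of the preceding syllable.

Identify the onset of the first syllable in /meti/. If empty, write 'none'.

Vowels present: e, i; each is a nucleus, giving 2 syllables.
V1 /e/ – V2 /i/: /t/ is a single consonant, so it becomes the next onset.
Syllabification: me.ti.
Syllable 1 is /me/: onset /m/, nucleus /e/, coda ∅.

m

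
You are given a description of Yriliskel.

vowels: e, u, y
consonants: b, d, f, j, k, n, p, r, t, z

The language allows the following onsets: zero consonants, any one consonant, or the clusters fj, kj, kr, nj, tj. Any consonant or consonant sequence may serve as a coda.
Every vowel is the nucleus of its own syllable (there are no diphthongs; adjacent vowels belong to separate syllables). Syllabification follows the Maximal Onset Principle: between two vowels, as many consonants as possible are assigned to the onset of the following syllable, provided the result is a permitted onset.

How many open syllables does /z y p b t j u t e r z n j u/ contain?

2

Nuclei (vowels): y, u, e, u → 4 syllables.
/y…u/ gap (V1→V2): /pbtj/ — longest licit onset from the right is /tj/, leaving /pb/ as coda.
/u…e/ gap (V2→V3): /t/ is a single consonant, so it becomes the next onset.
/e…u/ gap (V3→V4): /rznj/; trying suffixes from longest down, /nj/ is the first permitted one, so coda /rz/ | onset /nj/.
Syllabification: zypb.tju.terz.nju.
Classifying each syllable: /zypb/ (closed), /tju/ (open), /terz/ (closed), /nju/ (open).
Open syllables: 2.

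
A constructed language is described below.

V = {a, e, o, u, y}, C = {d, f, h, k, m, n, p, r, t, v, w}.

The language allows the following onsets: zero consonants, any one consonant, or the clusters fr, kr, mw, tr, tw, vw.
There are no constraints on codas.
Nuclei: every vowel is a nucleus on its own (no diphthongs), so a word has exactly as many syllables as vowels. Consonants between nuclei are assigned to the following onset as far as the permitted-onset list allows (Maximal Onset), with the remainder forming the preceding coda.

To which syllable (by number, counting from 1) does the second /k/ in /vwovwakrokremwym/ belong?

4

The vowels are o, a, o, e, y — 5 nuclei, so 5 syllables.
Between /o/ (V1) and /a/ (V2): /vw/ is a licit onset in full, so it all attaches to the next syllable.
Between /a/ (V2) and /o/ (V3): /kr/ — entire cluster is a permitted onset → onset /kr/, coda ∅.
Between /o/ (V3) and /e/ (V4): /kr/ — entire cluster is a permitted onset → onset /kr/, coda ∅.
Between /e/ (V4) and /y/ (V5): /mw/ — entire cluster is a permitted onset → onset /mw/, coda ∅.
So the parse is vwo.vwa.kro.kre.mwym.
The second /k/ is in the onset of syllable 4 (/kre/).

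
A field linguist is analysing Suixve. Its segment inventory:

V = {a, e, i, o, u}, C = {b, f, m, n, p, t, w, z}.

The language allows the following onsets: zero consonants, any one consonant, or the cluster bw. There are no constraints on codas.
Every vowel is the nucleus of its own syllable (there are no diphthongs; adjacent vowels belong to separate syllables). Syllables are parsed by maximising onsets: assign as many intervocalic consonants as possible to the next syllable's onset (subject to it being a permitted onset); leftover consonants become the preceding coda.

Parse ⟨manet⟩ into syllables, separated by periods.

The vowels are a, e — 2 nuclei, so 2 syllables.
V1 /a/ – V2 /e/: /n/ is a single consonant, so it becomes the next onset.

ma.net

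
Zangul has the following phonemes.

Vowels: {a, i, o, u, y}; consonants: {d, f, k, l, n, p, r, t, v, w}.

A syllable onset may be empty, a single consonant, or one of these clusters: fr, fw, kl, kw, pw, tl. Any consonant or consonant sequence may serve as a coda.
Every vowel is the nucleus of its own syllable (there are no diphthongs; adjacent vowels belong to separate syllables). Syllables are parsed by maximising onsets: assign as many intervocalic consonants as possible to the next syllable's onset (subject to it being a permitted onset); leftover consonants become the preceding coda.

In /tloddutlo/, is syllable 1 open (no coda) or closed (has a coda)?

closed

Vowels present: o, u, o; each is a nucleus, giving 3 syllables.
V1 /o/ – V2 /u/: /dd/ — longest licit onset from the right is /d/, leaving /d/ as coda.
V2 /u/ – V3 /o/: /tl/ is a licit onset in full, so it all attaches to the next syllable.
So the parse is tlod.du.tlo.
Syllable 1 is /tlod/ with coda /d/, so it is closed.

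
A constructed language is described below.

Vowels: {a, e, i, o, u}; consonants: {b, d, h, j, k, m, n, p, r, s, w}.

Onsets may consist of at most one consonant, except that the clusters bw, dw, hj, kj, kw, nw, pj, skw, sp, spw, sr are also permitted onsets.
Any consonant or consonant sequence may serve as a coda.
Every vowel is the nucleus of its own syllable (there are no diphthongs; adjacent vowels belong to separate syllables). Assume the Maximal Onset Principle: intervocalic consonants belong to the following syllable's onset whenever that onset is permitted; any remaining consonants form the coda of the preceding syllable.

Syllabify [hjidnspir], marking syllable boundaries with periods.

Vowels present: i, i; each is a nucleus, giving 2 syllables.
V1 /i/ – V2 /i/: cluster /dnsp/ — the longest permitted-onset suffix is /sp/; onset = /sp/, preceding coda = /dn/.

hjidn.spir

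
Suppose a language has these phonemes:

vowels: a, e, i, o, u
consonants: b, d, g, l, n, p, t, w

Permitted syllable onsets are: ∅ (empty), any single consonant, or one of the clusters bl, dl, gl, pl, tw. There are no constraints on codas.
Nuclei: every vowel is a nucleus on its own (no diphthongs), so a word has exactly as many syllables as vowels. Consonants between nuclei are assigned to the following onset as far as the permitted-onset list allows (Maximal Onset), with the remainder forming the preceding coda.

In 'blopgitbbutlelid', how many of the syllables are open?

1

Vowels present: o, i, u, e, i; each is a nucleus, giving 5 syllables.
/o…i/ gap (V1→V2): /pg/ — longest licit onset from the right is /g/, leaving /p/ as coda.
/i…u/ gap (V2→V3): /tbb/ — longest licit onset from the right is /b/, leaving /tb/ as coda.
/u…e/ gap (V3→V4): /tl/ — longest licit onset from the right is /l/, leaving /t/ as coda.
/e…i/ gap (V4→V5): just /l/ — single C goes to the following onset.
Syllabification: blop.gitb.but.le.lid.
Classifying each syllable: /blop/ (closed), /gitb/ (closed), /but/ (closed), /le/ (open), /lid/ (closed).
Open syllables: 1.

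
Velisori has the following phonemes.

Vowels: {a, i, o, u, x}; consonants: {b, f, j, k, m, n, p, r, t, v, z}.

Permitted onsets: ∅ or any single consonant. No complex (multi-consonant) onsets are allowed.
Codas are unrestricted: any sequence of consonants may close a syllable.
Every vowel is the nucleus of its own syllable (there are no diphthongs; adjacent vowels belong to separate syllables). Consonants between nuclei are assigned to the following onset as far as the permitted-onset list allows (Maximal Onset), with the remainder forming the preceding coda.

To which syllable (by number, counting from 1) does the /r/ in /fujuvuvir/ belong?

4

Nuclei (vowels): u, u, u, i → 4 syllables.
V1 /u/ – V2 /u/: /j/ → onset of the next syllable (single consonants are always licit onsets).
V2 /u/ – V3 /u/: /v/ → onset of the next syllable (single consonants are always licit onsets).
V3 /u/ – V4 /i/: /v/ is a single consonant, so it becomes the next onset.
Putting it together: fu.ju.vu.vir.
The /r/ is in the coda of syllable 4 (/vir/).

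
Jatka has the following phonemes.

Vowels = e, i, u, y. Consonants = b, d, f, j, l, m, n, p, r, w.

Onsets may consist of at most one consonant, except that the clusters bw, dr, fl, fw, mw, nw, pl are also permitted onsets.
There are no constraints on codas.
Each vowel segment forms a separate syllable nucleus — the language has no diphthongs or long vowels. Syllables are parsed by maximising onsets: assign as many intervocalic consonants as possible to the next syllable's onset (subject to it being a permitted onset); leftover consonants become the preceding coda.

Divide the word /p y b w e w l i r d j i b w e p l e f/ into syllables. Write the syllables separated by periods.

The vowels are y, e, i, i, e, e — 6 nuclei, so 6 syllables.
V1 /y/ – V2 /e/: /bw/ is a licit onset in full, so it all attaches to the next syllable.
V2 /e/ – V3 /i/: /wl/ — longest licit onset from the right is /l/, leaving /w/ as coda.
V3 /i/ – V4 /i/: cluster /rdj/ — the longest permitted-onset suffix is /j/; onset = /j/, preceding coda = /rd/.
V4 /i/ – V5 /e/: /bw/ — entire cluster is a permitted onset → onset /bw/, coda ∅.
V5 /e/ – V6 /e/: cluster /pl/ — /pl/ is itself a permitted onset, so the whole cluster goes right; preceding coda = ∅.

py.bwew.lird.ji.bwe.plef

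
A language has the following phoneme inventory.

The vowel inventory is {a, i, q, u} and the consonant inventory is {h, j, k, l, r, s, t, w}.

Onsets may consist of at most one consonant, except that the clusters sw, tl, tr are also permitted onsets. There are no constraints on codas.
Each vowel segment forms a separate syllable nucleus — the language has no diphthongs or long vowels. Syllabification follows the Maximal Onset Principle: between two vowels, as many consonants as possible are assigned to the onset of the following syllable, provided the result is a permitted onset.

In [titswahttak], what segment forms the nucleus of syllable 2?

Nuclei (vowels): i, a, a → 3 syllables.
The second nucleus (vowel 2 from the left) is /a/.

a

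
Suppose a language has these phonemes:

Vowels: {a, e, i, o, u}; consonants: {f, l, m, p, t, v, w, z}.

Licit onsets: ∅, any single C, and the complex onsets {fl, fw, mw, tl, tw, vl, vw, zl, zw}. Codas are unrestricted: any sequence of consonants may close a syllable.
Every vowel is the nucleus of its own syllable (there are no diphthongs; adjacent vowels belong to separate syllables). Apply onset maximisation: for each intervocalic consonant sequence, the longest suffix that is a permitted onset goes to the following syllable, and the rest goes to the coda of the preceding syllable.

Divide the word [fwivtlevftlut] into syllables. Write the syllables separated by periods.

fwiv.tlevf.tlut

Vowels present: i, e, u; each is a nucleus, giving 3 syllables.
V1 /i/ – V2 /e/: /vtl/ — longest licit onset from the right is /tl/, leaving /v/ as coda.
V2 /e/ – V3 /u/: /vftl/; trying suffixes from longest down, /tl/ is the first permitted one, so coda /vf/ | onset /tl/.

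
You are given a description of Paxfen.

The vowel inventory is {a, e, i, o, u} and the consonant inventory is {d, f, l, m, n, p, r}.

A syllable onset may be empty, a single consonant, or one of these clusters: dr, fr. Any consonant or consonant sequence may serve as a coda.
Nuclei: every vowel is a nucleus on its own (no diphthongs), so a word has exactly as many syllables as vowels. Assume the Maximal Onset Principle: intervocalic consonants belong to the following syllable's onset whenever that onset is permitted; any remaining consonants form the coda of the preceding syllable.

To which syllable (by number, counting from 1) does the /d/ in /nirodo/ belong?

3

Nuclei (vowels): i, o, o → 3 syllables.
σ1/σ2 boundary: just /r/ — single C goes to the following onset.
σ2/σ3 boundary: just /d/ — single C goes to the following onset.
Putting it together: ni.ro.do.
The /d/ is in the onset of syllable 3 (/do/).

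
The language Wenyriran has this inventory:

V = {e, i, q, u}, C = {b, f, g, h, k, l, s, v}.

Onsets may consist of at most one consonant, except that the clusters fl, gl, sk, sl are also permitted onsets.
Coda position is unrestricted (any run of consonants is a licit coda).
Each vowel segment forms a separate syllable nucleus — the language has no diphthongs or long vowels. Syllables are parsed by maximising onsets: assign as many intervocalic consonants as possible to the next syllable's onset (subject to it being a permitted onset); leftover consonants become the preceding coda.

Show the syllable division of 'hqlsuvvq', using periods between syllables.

The vowels are q, u, q — 3 nuclei, so 3 syllables.
/q…u/ gap (V1→V2): /ls/ splits as /l/ + /s/ (/s/ is the longest suffix that is a licit onset).
/u…q/ gap (V2→V3): /vv/ — longest licit onset from the right is /v/, leaving /v/ as coda.

hql.suv.vq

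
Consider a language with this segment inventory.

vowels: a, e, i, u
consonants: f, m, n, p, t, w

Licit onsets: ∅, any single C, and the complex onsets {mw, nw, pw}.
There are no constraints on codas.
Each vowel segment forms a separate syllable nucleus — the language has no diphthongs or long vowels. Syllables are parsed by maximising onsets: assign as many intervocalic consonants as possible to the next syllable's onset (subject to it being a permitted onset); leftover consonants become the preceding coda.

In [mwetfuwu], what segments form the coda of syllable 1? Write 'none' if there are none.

t

The vowels are e, u, u — 3 nuclei, so 3 syllables.
Between /e/ (V1) and /u/ (V2): /tf/ splits as /t/ + /f/ (/f/ is the longest suffix that is a licit onset).
Between /u/ (V2) and /u/ (V3): /w/ is a single consonant, so it becomes the next onset.
Putting it together: mwet.fu.wu.
Syllable 1 is /mwet/: onset /mw/, nucleus /e/, coda /t/.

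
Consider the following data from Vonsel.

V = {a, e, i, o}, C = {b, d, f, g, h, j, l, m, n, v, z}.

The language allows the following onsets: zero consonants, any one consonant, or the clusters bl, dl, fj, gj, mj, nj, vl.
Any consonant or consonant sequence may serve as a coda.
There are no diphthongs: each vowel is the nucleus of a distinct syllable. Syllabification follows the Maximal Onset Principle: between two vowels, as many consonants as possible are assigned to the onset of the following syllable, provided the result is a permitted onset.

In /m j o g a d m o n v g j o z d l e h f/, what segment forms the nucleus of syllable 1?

o

The vowels are o, a, o, o, e — 5 nuclei, so 5 syllables.
The first nucleus (vowel 1 from the left) is /o/.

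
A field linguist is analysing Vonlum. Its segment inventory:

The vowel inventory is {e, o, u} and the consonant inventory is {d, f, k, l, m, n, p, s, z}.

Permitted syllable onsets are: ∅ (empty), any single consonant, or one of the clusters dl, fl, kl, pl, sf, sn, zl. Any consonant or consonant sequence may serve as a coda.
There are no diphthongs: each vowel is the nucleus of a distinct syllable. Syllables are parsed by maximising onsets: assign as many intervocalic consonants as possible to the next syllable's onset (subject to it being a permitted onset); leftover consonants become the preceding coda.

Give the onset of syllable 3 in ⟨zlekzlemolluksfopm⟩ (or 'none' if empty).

Vowels present: e, e, o, u, o; each is a nucleus, giving 5 syllables.
Between /e/ (V1) and /e/ (V2): /kzl/ splits as /k/ + /zl/ (/zl/ is the longest suffix that is a licit onset).
Between /e/ (V2) and /o/ (V3): just /m/ — single C goes to the following onset.
Between /o/ (V3) and /u/ (V4): /ll/ — longest licit onset from the right is /l/, leaving /l/ as coda.
Between /u/ (V4) and /o/ (V5): cluster /ksf/ — the longest permitted-onset suffix is /sf/; onset = /sf/, preceding coda = /k/.
Syllabification: zlek.zle.mol.luk.sfopm.
Syllable 3 is /mol/: onset /m/, nucleus /o/, coda /l/.

m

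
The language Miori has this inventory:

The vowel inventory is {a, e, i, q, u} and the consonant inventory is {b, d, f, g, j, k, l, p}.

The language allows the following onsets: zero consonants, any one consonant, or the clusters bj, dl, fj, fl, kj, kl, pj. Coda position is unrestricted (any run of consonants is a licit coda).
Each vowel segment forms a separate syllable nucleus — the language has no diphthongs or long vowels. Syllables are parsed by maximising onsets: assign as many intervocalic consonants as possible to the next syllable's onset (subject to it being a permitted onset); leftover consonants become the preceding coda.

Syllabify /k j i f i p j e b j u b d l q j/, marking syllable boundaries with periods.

The vowels are i, i, e, u, q — 5 nuclei, so 5 syllables.
/i…i/ gap (V1→V2): just /f/ — single C goes to the following onset.
/i…e/ gap (V2→V3): cluster /pj/ — /pj/ is itself a permitted onset, so the whole cluster goes right; preceding coda = ∅.
/e…u/ gap (V3→V4): cluster /bj/ — /bj/ is itself a permitted onset, so the whole cluster goes right; preceding coda = ∅.
/u…q/ gap (V4→V5): /bdl/ — longest licit onset from the right is /dl/, leaving /b/ as coda.

kji.fi.pje.bjub.dlqj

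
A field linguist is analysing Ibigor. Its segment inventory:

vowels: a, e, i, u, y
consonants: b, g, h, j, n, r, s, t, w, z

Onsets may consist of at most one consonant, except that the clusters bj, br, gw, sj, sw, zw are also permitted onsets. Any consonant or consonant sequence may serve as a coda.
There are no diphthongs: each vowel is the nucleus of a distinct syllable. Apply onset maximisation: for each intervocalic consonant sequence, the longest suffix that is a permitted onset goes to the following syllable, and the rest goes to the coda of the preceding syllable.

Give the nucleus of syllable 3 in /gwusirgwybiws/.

The vowels are u, i, y, i — 4 nuclei, so 4 syllables.
The third nucleus (vowel 3 from the left) is /y/.

y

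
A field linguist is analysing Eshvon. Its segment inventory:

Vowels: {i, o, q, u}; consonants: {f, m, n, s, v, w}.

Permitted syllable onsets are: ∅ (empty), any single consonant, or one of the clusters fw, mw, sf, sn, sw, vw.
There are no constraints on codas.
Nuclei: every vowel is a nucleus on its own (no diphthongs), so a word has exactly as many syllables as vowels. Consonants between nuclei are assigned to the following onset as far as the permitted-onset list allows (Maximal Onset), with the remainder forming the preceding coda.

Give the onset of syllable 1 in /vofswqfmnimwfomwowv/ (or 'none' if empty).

v

The vowels are o, q, i, o, o — 5 nuclei, so 5 syllables.
V1 /o/ – V2 /q/: /fsw/ splits as /f/ + /sw/ (/sw/ is the longest suffix that is a licit onset).
V2 /q/ – V3 /i/: /fmn/ splits as /fm/ + /n/ (/n/ is the longest suffix that is a licit onset).
V3 /i/ – V4 /o/: /mwf/ — longest licit onset from the right is /f/, leaving /mw/ as coda.
V4 /o/ – V5 /o/: /mw/ is a licit onset in full, so it all attaches to the next syllable.
Result: vof.swqfm.nimw.fo.mwowv.
Syllable 1 is /vof/: onset /v/, nucleus /o/, coda /f/.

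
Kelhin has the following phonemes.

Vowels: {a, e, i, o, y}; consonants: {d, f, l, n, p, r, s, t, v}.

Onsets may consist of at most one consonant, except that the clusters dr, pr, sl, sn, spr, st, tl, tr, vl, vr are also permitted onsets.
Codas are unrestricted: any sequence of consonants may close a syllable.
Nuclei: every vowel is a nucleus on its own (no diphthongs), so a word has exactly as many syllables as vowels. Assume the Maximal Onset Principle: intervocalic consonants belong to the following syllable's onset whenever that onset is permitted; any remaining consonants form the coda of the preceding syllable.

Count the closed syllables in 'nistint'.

1

Nuclei (vowels): i, i → 2 syllables.
/i…i/ gap (V1→V2): cluster /st/ — /st/ is itself a permitted onset, so the whole cluster goes right; preceding coda = ∅.
So the parse is ni.stint.
Classifying each syllable: /ni/ (open), /stint/ (closed).
Closed syllables: 1.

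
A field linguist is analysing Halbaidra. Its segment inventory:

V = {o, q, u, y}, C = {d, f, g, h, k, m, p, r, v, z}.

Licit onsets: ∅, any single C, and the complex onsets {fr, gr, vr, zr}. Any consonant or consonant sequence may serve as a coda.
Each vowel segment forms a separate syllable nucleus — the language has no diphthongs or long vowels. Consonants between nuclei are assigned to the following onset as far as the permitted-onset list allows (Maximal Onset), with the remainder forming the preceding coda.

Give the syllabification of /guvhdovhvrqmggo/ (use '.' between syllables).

guvh.dovh.vrqmg.go

Nuclei (vowels): u, o, q, o → 4 syllables.
Between /u/ (V1) and /o/ (V2): /vhd/ — longest licit onset from the right is /d/, leaving /vh/ as coda.
Between /o/ (V2) and /q/ (V3): /vhvr/ — longest licit onset from the right is /vr/, leaving /vh/ as coda.
Between /q/ (V3) and /o/ (V4): /mgg/ splits as /mg/ + /g/ (/g/ is the longest suffix that is a licit onset).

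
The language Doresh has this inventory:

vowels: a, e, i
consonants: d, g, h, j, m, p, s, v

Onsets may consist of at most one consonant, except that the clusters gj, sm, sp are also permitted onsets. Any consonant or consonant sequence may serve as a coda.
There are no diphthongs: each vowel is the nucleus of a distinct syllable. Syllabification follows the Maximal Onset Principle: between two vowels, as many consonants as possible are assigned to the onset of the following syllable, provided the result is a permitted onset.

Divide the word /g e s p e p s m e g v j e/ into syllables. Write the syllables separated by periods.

ge.spep.smegv.je

Nuclei (vowels): e, e, e, e → 4 syllables.
/e…e/ gap (V1→V2): /sp/ is a licit onset in full, so it all attaches to the next syllable.
/e…e/ gap (V2→V3): /psm/; trying suffixes from longest down, /sm/ is the first permitted one, so coda /p/ | onset /sm/.
/e…e/ gap (V3→V4): cluster /gvj/ — the longest permitted-onset suffix is /j/; onset = /j/, preceding coda = /gv/.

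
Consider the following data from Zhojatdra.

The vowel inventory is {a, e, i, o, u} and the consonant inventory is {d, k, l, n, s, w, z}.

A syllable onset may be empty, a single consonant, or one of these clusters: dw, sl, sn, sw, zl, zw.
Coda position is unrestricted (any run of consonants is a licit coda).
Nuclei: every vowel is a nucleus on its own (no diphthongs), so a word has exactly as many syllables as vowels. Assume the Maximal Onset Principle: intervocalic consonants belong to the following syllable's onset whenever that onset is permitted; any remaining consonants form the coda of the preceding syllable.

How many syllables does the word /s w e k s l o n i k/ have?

3

Nuclei (vowels): e, o, i → 3 syllables.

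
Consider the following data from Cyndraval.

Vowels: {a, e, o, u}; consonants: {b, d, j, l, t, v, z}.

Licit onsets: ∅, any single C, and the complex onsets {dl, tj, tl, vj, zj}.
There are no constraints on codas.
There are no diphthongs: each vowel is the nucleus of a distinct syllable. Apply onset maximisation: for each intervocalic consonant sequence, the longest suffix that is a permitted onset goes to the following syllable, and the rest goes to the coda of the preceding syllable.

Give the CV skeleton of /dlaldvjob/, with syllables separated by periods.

CCVCC.CCVC

The vowels are a, o — 2 nuclei, so 2 syllables.
V1 /a/ – V2 /o/: cluster /ldvj/ — the longest permitted-onset suffix is /vj/; onset = /vj/, preceding coda = /ld/.
Syllabification: dlald.vjob.
Mapping each syllable to C/V: /dlald/ → CCVCC, /vjob/ → CCVC.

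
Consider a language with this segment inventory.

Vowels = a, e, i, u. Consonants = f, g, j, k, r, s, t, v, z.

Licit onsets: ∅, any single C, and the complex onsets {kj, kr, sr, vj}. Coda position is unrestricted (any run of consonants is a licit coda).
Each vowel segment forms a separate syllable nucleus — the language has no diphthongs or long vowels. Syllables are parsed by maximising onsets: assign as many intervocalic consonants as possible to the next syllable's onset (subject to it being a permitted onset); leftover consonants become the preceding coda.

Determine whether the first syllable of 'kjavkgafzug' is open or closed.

The vowels are a, a, u — 3 nuclei, so 3 syllables.
σ1/σ2 boundary: /vkg/; trying suffixes from longest down, /g/ is the first permitted one, so coda /vk/ | onset /g/.
σ2/σ3 boundary: /fz/ — longest licit onset from the right is /z/, leaving /f/ as coda.
So the parse is kjavk.gaf.zug.
Syllable 1 is /kjavk/ with coda /vk/, so it is closed.

closed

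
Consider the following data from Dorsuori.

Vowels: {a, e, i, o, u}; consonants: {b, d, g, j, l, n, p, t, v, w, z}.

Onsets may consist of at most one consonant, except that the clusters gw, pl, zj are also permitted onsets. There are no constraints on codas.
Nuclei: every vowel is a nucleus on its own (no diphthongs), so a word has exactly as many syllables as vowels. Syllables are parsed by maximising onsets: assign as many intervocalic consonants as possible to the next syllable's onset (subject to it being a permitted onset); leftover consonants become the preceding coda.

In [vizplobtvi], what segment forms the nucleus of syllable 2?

The vowels are i, o, i — 3 nuclei, so 3 syllables.
The second nucleus (vowel 2 from the left) is /o/.

o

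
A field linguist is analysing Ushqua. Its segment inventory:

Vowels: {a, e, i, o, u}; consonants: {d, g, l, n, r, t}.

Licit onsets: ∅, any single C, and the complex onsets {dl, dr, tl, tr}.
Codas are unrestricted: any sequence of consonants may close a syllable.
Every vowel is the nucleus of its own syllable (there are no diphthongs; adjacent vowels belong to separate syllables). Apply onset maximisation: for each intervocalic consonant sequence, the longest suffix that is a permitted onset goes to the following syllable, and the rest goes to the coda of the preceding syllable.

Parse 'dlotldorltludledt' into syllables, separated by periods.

dlotl.dorl.tlu.dledt

Vowels present: o, o, u, e; each is a nucleus, giving 4 syllables.
Between /o/ (V1) and /o/ (V2): /tld/ splits as /tl/ + /d/ (/d/ is the longest suffix that is a licit onset).
Between /o/ (V2) and /u/ (V3): /rltl/ splits as /rl/ + /tl/ (/tl/ is the longest suffix that is a licit onset).
Between /u/ (V3) and /e/ (V4): cluster /dl/ — /dl/ is itself a permitted onset, so the whole cluster goes right; preceding coda = ∅.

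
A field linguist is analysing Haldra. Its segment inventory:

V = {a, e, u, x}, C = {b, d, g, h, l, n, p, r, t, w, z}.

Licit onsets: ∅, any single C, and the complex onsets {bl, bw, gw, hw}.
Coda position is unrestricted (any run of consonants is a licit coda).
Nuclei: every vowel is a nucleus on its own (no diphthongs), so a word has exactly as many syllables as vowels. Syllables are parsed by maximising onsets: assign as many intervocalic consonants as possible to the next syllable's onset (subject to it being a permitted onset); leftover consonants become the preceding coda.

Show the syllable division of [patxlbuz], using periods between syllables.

The vowels are a, x, u — 3 nuclei, so 3 syllables.
Between /a/ (V1) and /x/ (V2): just /t/ — single C goes to the following onset.
Between /x/ (V2) and /u/ (V3): /lb/; trying suffixes from longest down, /b/ is the first permitted one, so coda /l/ | onset /b/.

pa.txl.buz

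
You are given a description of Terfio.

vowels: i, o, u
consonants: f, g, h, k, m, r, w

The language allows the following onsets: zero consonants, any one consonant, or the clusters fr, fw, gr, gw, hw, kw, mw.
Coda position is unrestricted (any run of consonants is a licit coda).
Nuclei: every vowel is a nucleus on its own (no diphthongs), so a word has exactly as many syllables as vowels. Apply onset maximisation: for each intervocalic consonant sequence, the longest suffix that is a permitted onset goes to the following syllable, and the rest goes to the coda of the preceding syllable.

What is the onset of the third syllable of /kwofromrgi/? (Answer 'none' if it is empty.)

Vowels present: o, o, i; each is a nucleus, giving 3 syllables.
/o…o/ gap (V1→V2): /fr/ — entire cluster is a permitted onset → onset /fr/, coda ∅.
/o…i/ gap (V2→V3): cluster /mrg/ — the longest permitted-onset suffix is /g/; onset = /g/, preceding coda = /mr/.
Syllabification: kwo.fromr.gi.
Syllable 3 is /gi/: onset /g/, nucleus /i/, coda ∅.

g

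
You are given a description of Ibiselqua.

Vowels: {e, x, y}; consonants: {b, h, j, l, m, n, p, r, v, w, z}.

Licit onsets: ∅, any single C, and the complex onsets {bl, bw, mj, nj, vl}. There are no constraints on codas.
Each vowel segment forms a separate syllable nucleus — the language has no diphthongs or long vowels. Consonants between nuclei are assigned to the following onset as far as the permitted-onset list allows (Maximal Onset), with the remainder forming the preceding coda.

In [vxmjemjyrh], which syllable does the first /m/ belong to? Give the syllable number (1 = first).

2

Nuclei (vowels): x, e, y → 3 syllables.
Between /x/ (V1) and /e/ (V2): /mj/ — entire cluster is a permitted onset → onset /mj/, coda ∅.
Between /e/ (V2) and /y/ (V3): /mj/ — entire cluster is a permitted onset → onset /mj/, coda ∅.
Putting it together: vx.mje.mjyrh.
The first /m/ is in the onset of syllable 2 (/mje/).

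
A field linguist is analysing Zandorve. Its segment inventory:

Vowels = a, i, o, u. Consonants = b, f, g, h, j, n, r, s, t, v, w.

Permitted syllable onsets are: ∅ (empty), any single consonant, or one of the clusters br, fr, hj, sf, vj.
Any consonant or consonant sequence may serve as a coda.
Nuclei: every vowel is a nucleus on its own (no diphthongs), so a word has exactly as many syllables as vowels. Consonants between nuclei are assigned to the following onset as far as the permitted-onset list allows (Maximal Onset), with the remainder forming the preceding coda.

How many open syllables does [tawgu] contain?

Nuclei (vowels): a, u → 2 syllables.
/a…u/ gap (V1→V2): /wg/ — longest licit onset from the right is /g/, leaving /w/ as coda.
Putting it together: taw.gu.
Classifying each syllable: /taw/ (closed), /gu/ (open).
Open syllables: 1.

1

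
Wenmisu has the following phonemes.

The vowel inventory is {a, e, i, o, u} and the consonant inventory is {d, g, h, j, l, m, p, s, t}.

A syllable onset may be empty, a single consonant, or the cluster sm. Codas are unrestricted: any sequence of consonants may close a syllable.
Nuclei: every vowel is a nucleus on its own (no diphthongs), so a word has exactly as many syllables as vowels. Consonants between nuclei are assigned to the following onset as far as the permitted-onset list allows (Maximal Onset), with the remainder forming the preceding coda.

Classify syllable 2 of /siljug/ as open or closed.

Nuclei (vowels): i, u → 2 syllables.
Between /i/ (V1) and /u/ (V2): cluster /lj/ — the longest permitted-onset suffix is /j/; onset = /j/, preceding coda = /l/.
So the parse is sil.jug.
Syllable 2 is /jug/ with coda /g/, so it is closed.

closed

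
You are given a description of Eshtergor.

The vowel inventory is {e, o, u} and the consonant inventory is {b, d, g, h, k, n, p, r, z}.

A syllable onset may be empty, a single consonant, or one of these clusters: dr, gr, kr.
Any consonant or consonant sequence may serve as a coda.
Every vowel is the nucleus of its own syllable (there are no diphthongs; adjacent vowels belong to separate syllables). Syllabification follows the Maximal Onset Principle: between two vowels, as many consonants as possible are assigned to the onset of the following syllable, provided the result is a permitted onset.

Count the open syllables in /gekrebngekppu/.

Vowels present: e, e, e, u; each is a nucleus, giving 4 syllables.
σ1/σ2 boundary: cluster /kr/ — /kr/ is itself a permitted onset, so the whole cluster goes right; preceding coda = ∅.
σ2/σ3 boundary: /bng/ splits as /bn/ + /g/ (/g/ is the longest suffix that is a licit onset).
σ3/σ4 boundary: /kpp/; trying suffixes from longest down, /p/ is the first permitted one, so coda /kp/ | onset /p/.
Putting it together: ge.krebn.gekp.pu.
Classifying each syllable: /ge/ (open), /krebn/ (closed), /gekp/ (closed), /pu/ (open).
Open syllables: 2.

2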